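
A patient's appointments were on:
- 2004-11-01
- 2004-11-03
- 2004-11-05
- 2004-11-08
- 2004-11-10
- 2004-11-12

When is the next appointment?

2004-11-15

The gap pattern 2, 2, 3, 2, 2 repeats every 3 events.
These are the Mondays, Wednesdays and Fridays of each week.
The following Monday is 2004-11-15.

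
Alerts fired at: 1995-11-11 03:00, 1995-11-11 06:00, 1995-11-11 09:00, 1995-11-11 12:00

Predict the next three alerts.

1995-11-11 15:00, 1995-11-11 18:00, 1995-11-11 21:00

The interval is a steady 3 hours (3, 3, 3).
1995-11-11 12:00 + 3 h = 1995-11-11 15:00.
1995-11-11 15:00 + 3 h = 1995-11-11 18:00.
1995-11-11 18:00 + 3 h = 1995-11-11 21:00.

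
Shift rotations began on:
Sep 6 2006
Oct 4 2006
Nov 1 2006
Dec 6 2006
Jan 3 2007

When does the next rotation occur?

Feb 7 2007

Gaps: 28, 28, 35, 28 days — a mix of 28 and 35. Every date is a Wednesday.
Each is the 1st Wednesday of its month.
February 2007 — 1st Wednesday is Feb 7 2007.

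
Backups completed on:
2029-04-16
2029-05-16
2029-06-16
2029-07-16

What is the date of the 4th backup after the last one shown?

Each date is the 16th; the gaps (30, 31, 30) track the month lengths.
The rule is the 16th of each month.
Next: August 2029 → 2029-08-16.
September 2029: 2029-09-16.
Next: October 2029 → 2029-10-16.
November 2029: 2029-11-16.

2029-11-16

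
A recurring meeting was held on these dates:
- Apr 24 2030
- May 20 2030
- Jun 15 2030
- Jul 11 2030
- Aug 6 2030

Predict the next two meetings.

Sep 1 2030, Sep 27 2030

Gaps between consecutive events: 26, 26, 26, 26 days — a constant 26-day interval.
Aug 6 2030 + 26 days = Sep 1 2030.
Sep 1 2030 + 26 days = Sep 27 2030.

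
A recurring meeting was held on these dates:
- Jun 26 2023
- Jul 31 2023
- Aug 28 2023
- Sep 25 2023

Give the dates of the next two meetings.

Oct 30 2023, Nov 27 2023

Every date is a Monday; gaps 35, 28, 28 days.
Each is the last Monday of its month (at least one falls on the 29th or later, ruling out '4th Monday').
October 2023 ends with Monday Oct 30 2023.
November 2023 ends with Monday Nov 27 2023.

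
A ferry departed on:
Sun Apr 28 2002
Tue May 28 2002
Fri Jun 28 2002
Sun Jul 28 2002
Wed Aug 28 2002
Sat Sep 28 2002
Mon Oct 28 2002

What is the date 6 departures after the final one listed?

Mon Apr 28 2003

Each date is the 28th; the gaps (30, 31, 30, 31, 31, 30) track the month lengths.
The rule is the 28th of each month.
November 2002: Thu Nov 28 2002.
Next: December 2002 → Sat Dec 28 2002.
January 2003: Tue Jan 28 2003.
February 2003: Fri Feb 28 2003.
March 2003: Fri Mar 28 2003.
April 2003: Mon Apr 28 2003.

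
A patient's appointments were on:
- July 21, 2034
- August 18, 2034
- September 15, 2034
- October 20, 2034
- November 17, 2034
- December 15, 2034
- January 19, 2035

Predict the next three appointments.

These are Fridays at 28- or 35-day spacing (28, 28, 35, 28, 28, 35).
The pattern: 3rd Friday of the month.
3rd Friday of February 2035: February 16, 2035.
March 2035 — 3rd Friday is March 16, 2035.
April 2035 — 3rd Friday is April 20, 2035.

February 16, 2035; March 16, 2035; April 20, 2035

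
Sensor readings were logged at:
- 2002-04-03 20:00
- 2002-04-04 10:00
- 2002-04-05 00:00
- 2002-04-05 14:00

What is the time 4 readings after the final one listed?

2002-04-07 22:00

Gaps: 14, 14, 14 hours — each event is 14 hours after the previous one.
2002-04-05 14:00 + 14 h = 2002-04-06 04:00.
2002-04-06 04:00 + 14 h = 2002-04-06 18:00.
2002-04-06 18:00 + 14 h = 2002-04-07 08:00.
2002-04-07 08:00 + 14 h = 2002-04-07 22:00.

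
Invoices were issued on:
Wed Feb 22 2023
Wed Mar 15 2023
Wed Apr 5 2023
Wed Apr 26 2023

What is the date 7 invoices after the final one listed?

Wed Sep 20 2023

Every event comes 21 days after the last (21, 21, 21).
Wed Apr 26 2023 + 21 days = Wed May 17 2023.
Wed May 17 2023 + 21 days = Wed Jun 7 2023.
Wed Jun 7 2023 + 21 days = Wed Jun 28 2023.
Wed Jun 28 2023 + 21 days = Wed Jul 19 2023.
Wed Jul 19 2023 + 21 days = Wed Aug 9 2023.
Wed Aug 9 2023 + 21 days = Wed Aug 30 2023.
Wed Aug 30 2023 + 21 days = Wed Sep 20 2023.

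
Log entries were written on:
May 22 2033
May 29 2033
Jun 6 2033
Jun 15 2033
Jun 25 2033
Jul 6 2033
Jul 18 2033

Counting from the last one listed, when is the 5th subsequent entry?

Oct 1 2033

The spacing grows by 1 each time: 7, 8, 9, 10, 11, 12 days.
Next gap: 13 days. Jul 18 2033 + 13 days = Jul 31 2033.
Next gap: 14 days. Jul 31 2033 + 14 days = Aug 14 2033.
Next gap: 15 days. Aug 14 2033 + 15 days = Aug 29 2033.
Next gap: 16 days. Aug 29 2033 + 16 days = Sep 14 2033.
Next gap: 17 days. Sep 14 2033 + 17 days = Oct 1 2033.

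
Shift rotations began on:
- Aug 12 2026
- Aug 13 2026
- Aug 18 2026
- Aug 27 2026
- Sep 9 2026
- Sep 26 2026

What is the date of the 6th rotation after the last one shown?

The spacing grows by 4 each time: 1, 5, 9, 13, 17 days.
Next gap: 21 days. Sep 26 2026 + 21 days = Oct 17 2026.
Next gap: 25 days. Oct 17 2026 + 25 days = Nov 11 2026.
Next gap: 29 days. Nov 11 2026 + 29 days = Dec 10 2026.
Next gap: 33 days. Dec 10 2026 + 33 days = Jan 12 2027.
Next gap: 37 days. Jan 12 2027 + 37 days = Feb 18 2027.
Next gap: 41 days. Feb 18 2027 + 41 days = Mar 31 2027.

Mar 31 2027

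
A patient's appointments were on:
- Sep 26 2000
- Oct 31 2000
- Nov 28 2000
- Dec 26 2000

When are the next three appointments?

Jan 30 2001, Feb 27 2001, Mar 27 2001

These are Tuesdays with 35, 28, 28-day gaps.
Each is the final Tuesday of its month — Oct 31 2000 is past the 28th, so '4th Tuesday' doesn't fit.
Last Tuesday of January 2001: Jan 30 2001.
Last Tuesday of February 2001: Feb 27 2001.
March 2001 ends with Tuesday Mar 27 2001.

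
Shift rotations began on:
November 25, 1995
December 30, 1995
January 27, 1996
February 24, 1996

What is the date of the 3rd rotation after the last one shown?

These are Saturdays with 35, 28, 28-day gaps.
Each is the final Saturday of its month — December 30, 1995 is past the 28th, so '4th Saturday' doesn't fit.
Last Saturday of March 1996: March 30, 1996.
April 1996 ends with Saturday April 27, 1996.
Last Saturday of May 1996: May 25, 1996.

May 25, 1996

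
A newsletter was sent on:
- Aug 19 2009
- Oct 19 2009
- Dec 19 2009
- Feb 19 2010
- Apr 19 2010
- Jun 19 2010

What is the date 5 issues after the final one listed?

Apr 19 2011

The day-of-month is always 19 (61, 61, 62, 59, 61 days between events).
So this recurs on the 19th of every 2 months.
August 2010: Aug 19 2010.
Next: October 2010 → Oct 19 2010.
Next: December 2010 → Dec 19 2010.
February 2011: Feb 19 2011.
Next: April 2011 → Apr 19 2011.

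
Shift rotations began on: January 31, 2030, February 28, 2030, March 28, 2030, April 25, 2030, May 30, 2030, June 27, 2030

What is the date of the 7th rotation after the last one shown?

These are Thursdays with 28, 28, 28, 35, 28-day gaps.
Each is the final Thursday of its month — January 31, 2030 is past the 28th, so '4th Thursday' doesn't fit.
July 2030 ends with Thursday July 25, 2030.
Last Thursday of August 2030: August 29, 2030.
September 2030 ends with Thursday September 26, 2030.
Last Thursday of October 2030: October 31, 2030.
November 2030 ends with Thursday November 28, 2030.
December 2030 ends with Thursday December 26, 2030.
Last Thursday of January 2031: January 30, 2031.

January 30, 2031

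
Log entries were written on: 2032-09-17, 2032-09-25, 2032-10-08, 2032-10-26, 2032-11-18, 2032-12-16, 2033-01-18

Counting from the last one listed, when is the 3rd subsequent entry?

2033-05-27

Gaps: 8, 13, 18, 23, 28, 33 days — each gap is 5 larger than the previous one.
Next gap: 38 days. 2033-01-18 + 38 days = 2033-02-25.
Next gap: 43 days. 2033-02-25 + 43 days = 2033-04-09.
Next gap: 48 days. 2033-04-09 + 48 days = 2033-05-27.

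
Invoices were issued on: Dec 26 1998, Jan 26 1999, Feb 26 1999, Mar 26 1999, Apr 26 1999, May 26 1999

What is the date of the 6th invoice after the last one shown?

Nov 26 1999

Each date is the 26th; the gaps (31, 31, 28, 31, 30) track the month lengths.
The rule is the 26th of each month.
Next: June 1999 → Jun 26 1999.
Next: July 1999 → Jul 26 1999.
August 1999: Aug 26 1999.
Next: September 1999 → Sep 26 1999.
Next: October 1999 → Oct 26 1999.
November 1999: Nov 26 1999.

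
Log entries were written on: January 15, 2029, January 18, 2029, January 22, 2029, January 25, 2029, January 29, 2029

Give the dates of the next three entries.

February 1, 2029; February 5, 2029; February 8, 2029

Every event lands on a Monday or Thursday (gaps cycle 3, 4, 3, 4).
So the schedule is: every Monday and Thursday.
Next Thursday: February 1, 2029.
The following Monday is February 5, 2029.
Next Thursday: February 8, 2029.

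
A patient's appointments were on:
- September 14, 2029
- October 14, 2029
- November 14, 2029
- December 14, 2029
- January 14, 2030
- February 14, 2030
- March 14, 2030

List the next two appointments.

Each date is the 14th; the gaps (30, 31, 30, 31, 31, 28) track the month lengths.
The rule is the 14th of each month.
Next: April 2030 → April 14, 2030.
Next: May 2030 → May 14, 2030.

April 14, 2030; May 14, 2030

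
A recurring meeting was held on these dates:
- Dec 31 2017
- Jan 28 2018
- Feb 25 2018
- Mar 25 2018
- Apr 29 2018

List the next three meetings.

May 27 2018, Jun 24 2018, Jul 29 2018

These are Sundays with 28, 28, 28, 35-day gaps.
Each is the final Sunday of its month — Dec 31 2017 is past the 28th, so '4th Sunday' doesn't fit.
May 2018 ends with Sunday May 27 2018.
Last Sunday of June 2018: Jun 24 2018.
July 2018 ends with Sunday Jul 29 2018.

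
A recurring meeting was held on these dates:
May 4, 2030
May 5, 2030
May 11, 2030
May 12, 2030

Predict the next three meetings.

May 18, 2030; May 19, 2030; May 25, 2030

Gaps: 1, 6, 1 days — not constant, but cyclic with period 2.
The events fall on every Saturday and Sunday.
The following Saturday is May 18, 2030.
The following Sunday is May 19, 2030.
Next Saturday: May 25, 2030.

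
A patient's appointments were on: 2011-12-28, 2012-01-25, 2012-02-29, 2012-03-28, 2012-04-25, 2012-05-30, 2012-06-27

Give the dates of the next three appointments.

These are Wednesdays with 28, 35, 28, 28, 35, 28-day gaps.
Each is the final Wednesday of its month — 2012-02-29 is past the 28th, so '4th Wednesday' doesn't fit.
July 2012 ends with Wednesday 2012-07-25.
August 2012 ends with Wednesday 2012-08-29.
September 2012 ends with Wednesday 2012-09-26.

2012-07-25, 2012-08-29, 2012-09-26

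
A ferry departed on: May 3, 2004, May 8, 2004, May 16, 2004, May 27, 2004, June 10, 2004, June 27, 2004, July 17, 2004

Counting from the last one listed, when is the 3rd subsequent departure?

October 3, 2004

The spacing grows by 3 each time: 5, 8, 11, 14, 17, 20 days.
Next gap: 23 days. July 17, 2004 + 23 days = August 9, 2004.
Next gap: 26 days. August 9, 2004 + 26 days = September 4, 2004.
Next gap: 29 days. September 4, 2004 + 29 days = October 3, 2004.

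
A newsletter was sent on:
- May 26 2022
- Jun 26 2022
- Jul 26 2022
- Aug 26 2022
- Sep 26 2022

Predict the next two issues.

Oct 26 2022, Nov 26 2022

Each date is the 26th; the gaps (31, 30, 31, 31) track the month lengths.
The rule is the 26th of each month.
Next: October 2022 → Oct 26 2022.
November 2022: Nov 26 2022.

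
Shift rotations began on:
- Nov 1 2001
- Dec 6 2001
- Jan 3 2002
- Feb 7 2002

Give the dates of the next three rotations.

Gaps: 35, 28, 35 days — a mix of 28 and 35. Every date is a Thursday.
Each is the 1st Thursday of its month.
1st Thursday of March 2002: Mar 7 2002.
April 2002 — 1st Thursday is Apr 4 2002.
May 2002 — 1st Thursday is May 2 2002.

Mar 7 2002, Apr 4 2002, May 2 2002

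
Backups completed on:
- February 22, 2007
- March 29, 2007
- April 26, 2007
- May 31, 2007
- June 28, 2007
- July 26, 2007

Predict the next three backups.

August 30, 2007; September 27, 2007; October 25, 2007

All Thursdays; the gaps (35, 28, 35, 28, 28) vary with month length.
This is the last Thursday of each month.
Last Thursday of August 2007: August 30, 2007.
Last Thursday of September 2007: September 27, 2007.
Last Thursday of October 2007: October 25, 2007.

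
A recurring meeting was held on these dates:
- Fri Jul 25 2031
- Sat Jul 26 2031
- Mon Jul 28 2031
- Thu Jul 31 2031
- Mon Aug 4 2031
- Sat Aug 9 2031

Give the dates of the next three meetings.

Fri Aug 15 2031, Fri Aug 22 2031, Sat Aug 30 2031

Gaps: 1, 2, 3, 4, 5 days — each gap is 1 larger than the previous one.
Next gap: 6 days. Sat Aug 9 2031 + 6 days = Fri Aug 15 2031.
Next gap: 7 days. Fri Aug 15 2031 + 7 days = Fri Aug 22 2031.
Next gap: 8 days. Fri Aug 22 2031 + 8 days = Sat Aug 30 2031.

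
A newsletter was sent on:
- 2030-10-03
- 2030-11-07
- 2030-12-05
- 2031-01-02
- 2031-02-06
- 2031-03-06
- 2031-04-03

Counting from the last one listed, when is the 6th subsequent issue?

All dates are Thursdays, 35, 28, 28, 35, 28, 28 days apart.
Specifically, the 1st Thursday of each month.
May 2031 — 1st Thursday is 2031-05-01.
June 2031 — 1st Thursday is 2031-06-05.
1st Thursday of July 2031: 2031-07-03.
1st Thursday of August 2031: 2031-08-07.
September 2031 — 1st Thursday is 2031-09-04.
October 2031 — 1st Thursday is 2031-10-02.

2031-10-02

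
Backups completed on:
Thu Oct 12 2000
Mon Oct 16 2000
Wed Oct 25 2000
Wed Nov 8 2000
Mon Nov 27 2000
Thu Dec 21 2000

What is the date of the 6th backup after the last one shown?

Gaps: 4, 9, 14, 19, 24 days — each gap is 5 larger than the previous one.
Next gap: 29 days. Thu Dec 21 2000 + 29 days = Fri Jan 19 2001.
Next gap: 34 days. Fri Jan 19 2001 + 34 days = Thu Feb 22 2001.
Next gap: 39 days. Thu Feb 22 2001 + 39 days = Mon Apr 2 2001.
Next gap: 44 days. Mon Apr 2 2001 + 44 days = Wed May 16 2001.
Next gap: 49 days. Wed May 16 2001 + 49 days = Wed Jul 4 2001.
Next gap: 54 days. Wed Jul 4 2001 + 54 days = Mon Aug 27 2001.

Mon Aug 27 2001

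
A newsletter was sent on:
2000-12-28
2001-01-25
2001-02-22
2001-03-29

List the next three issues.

All Thursdays; the gaps (28, 28, 35) vary with month length.
This is the last Thursday of each month.
Last Thursday of April 2001: 2001-04-26.
Last Thursday of May 2001: 2001-05-31.
June 2001 ends with Thursday 2001-06-28.

2001-04-26, 2001-05-31, 2001-06-28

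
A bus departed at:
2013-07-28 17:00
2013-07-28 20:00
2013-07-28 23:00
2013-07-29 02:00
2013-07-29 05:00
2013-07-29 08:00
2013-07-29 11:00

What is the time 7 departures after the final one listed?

2013-07-30 08:00

Gaps: 3, 3, 3, 3, 3, 3 hours — each event is 3 hours after the previous one.
2013-07-29 11:00 + 3 h = 2013-07-29 14:00.
2013-07-29 14:00 + 3 h = 2013-07-29 17:00.
2013-07-29 17:00 + 3 h = 2013-07-29 20:00.
2013-07-29 20:00 + 3 h = 2013-07-29 23:00.
2013-07-29 23:00 + 3 h = 2013-07-30 02:00.
2013-07-30 02:00 + 3 h = 2013-07-30 05:00.
2013-07-30 05:00 + 3 h = 2013-07-30 08:00.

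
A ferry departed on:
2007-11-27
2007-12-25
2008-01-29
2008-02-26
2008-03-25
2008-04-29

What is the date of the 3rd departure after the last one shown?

All Tuesdays; the gaps (28, 35, 28, 28, 35) vary with month length.
This is the last Tuesday of each month.
Last Tuesday of May 2008: 2008-05-27.
June 2008 ends with Tuesday 2008-06-24.
July 2008 ends with Tuesday 2008-07-29.

2008-07-29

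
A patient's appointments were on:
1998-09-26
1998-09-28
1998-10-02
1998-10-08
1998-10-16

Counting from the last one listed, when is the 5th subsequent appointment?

1998-12-25

The spacing grows by 2 each time: 2, 4, 6, 8 days.
Next gap: 10 days. 1998-10-16 + 10 days = 1998-10-26.
Next gap: 12 days. 1998-10-26 + 12 days = 1998-11-07.
Next gap: 14 days. 1998-11-07 + 14 days = 1998-11-21.
Next gap: 16 days. 1998-11-21 + 16 days = 1998-12-07.
Next gap: 18 days. 1998-12-07 + 18 days = 1998-12-25.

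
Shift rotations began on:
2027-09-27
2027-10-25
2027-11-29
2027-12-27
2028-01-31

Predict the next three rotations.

These are Mondays with 28, 35, 28, 35-day gaps.
Each is the final Monday of its month — 2027-11-29 is past the 28th, so '4th Monday' doesn't fit.
Last Monday of February 2028: 2028-02-28.
March 2028 ends with Monday 2028-03-27.
Last Monday of April 2028: 2028-04-24.

2028-02-28, 2028-03-27, 2028-04-24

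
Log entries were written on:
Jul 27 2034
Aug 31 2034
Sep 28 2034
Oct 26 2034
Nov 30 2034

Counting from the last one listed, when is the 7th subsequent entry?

All Thursdays; the gaps (35, 28, 28, 35) vary with month length.
This is the last Thursday of each month.
December 2034 ends with Thursday Dec 28 2034.
Last Thursday of January 2035: Jan 25 2035.
Last Thursday of February 2035: Feb 22 2035.
Last Thursday of March 2035: Mar 29 2035.
April 2035 ends with Thursday Apr 26 2035.
Last Thursday of May 2035: May 31 2035.
Last Thursday of June 2035: Jun 28 2035.

Jun 28 2035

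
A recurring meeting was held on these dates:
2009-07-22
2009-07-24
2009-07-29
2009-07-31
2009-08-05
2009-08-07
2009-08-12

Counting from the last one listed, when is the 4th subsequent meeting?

2009-08-26

Gaps: 2, 5, 2, 5, 2, 5 days — not constant, but cyclic with period 2.
The events fall on every Wednesday and Friday.
The following Friday is 2009-08-14.
The following Wednesday is 2009-08-19.
Next Friday: 2009-08-21.
The following Wednesday is 2009-08-26.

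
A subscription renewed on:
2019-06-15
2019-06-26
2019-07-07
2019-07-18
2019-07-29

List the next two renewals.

Gaps between consecutive events: 11, 11, 11, 11 days — a constant 11-day interval.
2019-07-29 + 11 days = 2019-08-09.
2019-08-09 + 11 days = 2019-08-20.

2019-08-09, 2019-08-20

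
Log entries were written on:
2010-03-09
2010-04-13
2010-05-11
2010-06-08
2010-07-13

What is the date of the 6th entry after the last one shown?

All dates are Tuesdays, 35, 28, 28, 35 days apart.
Specifically, the 2nd Tuesday of each month.
2nd Tuesday of August 2010: 2010-08-10.
2nd Tuesday of September 2010: 2010-09-14.
2nd Tuesday of October 2010: 2010-10-12.
November 2010 — 2nd Tuesday is 2010-11-09.
2nd Tuesday of December 2010: 2010-12-14.
2nd Tuesday of January 2011: 2011-01-11.

2011-01-11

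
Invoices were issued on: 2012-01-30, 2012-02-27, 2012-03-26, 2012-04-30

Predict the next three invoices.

2012-05-28, 2012-06-25, 2012-07-30

All Mondays; the gaps (28, 28, 35) vary with month length.
This is the last Monday of each month.
Last Monday of May 2012: 2012-05-28.
June 2012 ends with Monday 2012-06-25.
July 2012 ends with Monday 2012-07-30.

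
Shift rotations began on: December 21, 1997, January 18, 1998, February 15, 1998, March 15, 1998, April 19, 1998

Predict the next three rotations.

May 17, 1998; June 21, 1998; July 19, 1998

All dates are Sundays, 28, 28, 28, 35 days apart.
Specifically, the 3rd Sunday of each month.
3rd Sunday of May 1998: May 17, 1998.
3rd Sunday of June 1998: June 21, 1998.
July 1998 — 3rd Sunday is July 19, 1998.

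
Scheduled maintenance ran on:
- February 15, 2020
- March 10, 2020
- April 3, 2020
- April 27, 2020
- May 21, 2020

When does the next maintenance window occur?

The spacing is 24, 24, 24, 24 days — always 24 days.
May 21, 2020 + 24 days = June 14, 2020.

June 14, 2020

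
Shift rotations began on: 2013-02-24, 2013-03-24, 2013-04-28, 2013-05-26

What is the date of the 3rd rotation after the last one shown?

Gaps: 28, 35, 28 days — a mix of 28 and 35. Every date is a Sunday.
Each is the 4th Sunday of its month.
4th Sunday of June 2013: 2013-06-23.
4th Sunday of July 2013: 2013-07-28.
August 2013 — 4th Sunday is 2013-08-25.

2013-08-25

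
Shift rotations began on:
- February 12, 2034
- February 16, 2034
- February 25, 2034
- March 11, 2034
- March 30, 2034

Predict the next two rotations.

April 23, 2034; May 22, 2034

Intervals are 4, 9, 14, 19 days — an arithmetic progression with common difference 5.
Next gap: 24 days. March 30, 2034 + 24 days = April 23, 2034.
Next gap: 29 days. April 23, 2034 + 29 days = May 22, 2034.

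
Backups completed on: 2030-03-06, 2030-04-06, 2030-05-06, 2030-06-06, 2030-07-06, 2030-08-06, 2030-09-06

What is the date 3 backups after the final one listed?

2030-12-06

The day-of-month is always 6 (31, 30, 31, 30, 31, 31 days between events).
So this recurs on the 6th of each month.
October 2030: 2030-10-06.
November 2030: 2030-11-06.
December 2030: 2030-12-06.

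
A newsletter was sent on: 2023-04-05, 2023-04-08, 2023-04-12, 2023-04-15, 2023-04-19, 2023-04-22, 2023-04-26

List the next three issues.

The gap pattern 3, 4, 3, 4, 3, 4 repeats every 2 events.
These are the Wednesdays and Saturdays of each week.
Next Saturday: 2023-04-29.
Next Wednesday: 2023-05-03.
The following Saturday is 2023-05-06.

2023-04-29, 2023-05-03, 2023-05-06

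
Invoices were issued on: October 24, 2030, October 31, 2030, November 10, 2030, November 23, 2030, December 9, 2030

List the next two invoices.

Intervals are 7, 10, 13, 16 days — an arithmetic progression with common difference 3.
Next gap: 19 days. December 9, 2030 + 19 days = December 28, 2030.
Next gap: 22 days. December 28, 2030 + 22 days = January 19, 2031.

December 28, 2030; January 19, 2031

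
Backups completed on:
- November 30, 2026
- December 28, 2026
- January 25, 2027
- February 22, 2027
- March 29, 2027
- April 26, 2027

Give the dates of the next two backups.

These are Mondays with 28, 28, 28, 35, 28-day gaps.
Each is the final Monday of its month — November 30, 2026 is past the 28th, so '4th Monday' doesn't fit.
Last Monday of May 2027: May 31, 2027.
June 2027 ends with Monday June 28, 2027.

May 31, 2027; June 28, 2027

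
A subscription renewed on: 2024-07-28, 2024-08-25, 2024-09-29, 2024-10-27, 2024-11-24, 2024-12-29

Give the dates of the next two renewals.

2025-01-26, 2025-02-23

These are Sundays with 28, 35, 28, 28, 35-day gaps.
Each is the final Sunday of its month — 2024-09-29 is past the 28th, so '4th Sunday' doesn't fit.
Last Sunday of January 2025: 2025-01-26.
February 2025 ends with Sunday 2025-02-23.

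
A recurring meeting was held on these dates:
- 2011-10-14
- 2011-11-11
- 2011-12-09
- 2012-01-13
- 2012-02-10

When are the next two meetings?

2012-03-09, 2012-04-13

Gaps: 28, 28, 35, 28 days — a mix of 28 and 35. Every date is a Friday.
Each is the 2nd Friday of its month.
March 2012 — 2nd Friday is 2012-03-09.
2nd Friday of April 2012: 2012-04-13.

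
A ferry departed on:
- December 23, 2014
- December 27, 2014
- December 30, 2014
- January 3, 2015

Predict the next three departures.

Gaps: 4, 3, 4 days — not constant, but cyclic with period 2.
The events fall on every Tuesday and Saturday.
Next Tuesday: January 6, 2015.
Next Saturday: January 10, 2015.
Next Tuesday: January 13, 2015.

January 6, 2015; January 10, 2015; January 13, 2015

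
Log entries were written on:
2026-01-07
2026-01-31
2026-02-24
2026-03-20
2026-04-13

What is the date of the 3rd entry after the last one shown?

2026-06-24

The spacing is 24, 24, 24, 24 days — always 24 days.
2026-04-13 + 24 days = 2026-05-07.
2026-05-07 + 24 days = 2026-05-31.
2026-05-31 + 24 days = 2026-06-24.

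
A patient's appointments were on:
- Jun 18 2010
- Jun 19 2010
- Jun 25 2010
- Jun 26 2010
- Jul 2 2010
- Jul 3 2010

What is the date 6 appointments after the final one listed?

Jul 24 2010

The gap pattern 1, 6, 1, 6, 1 repeats every 2 events.
These are the Fridays and Saturdays of each week.
The following Friday is Jul 9 2010.
Next Saturday: Jul 10 2010.
The following Friday is Jul 16 2010.
The following Saturday is Jul 17 2010.
The following Friday is Jul 23 2010.
Next Saturday: Jul 24 2010.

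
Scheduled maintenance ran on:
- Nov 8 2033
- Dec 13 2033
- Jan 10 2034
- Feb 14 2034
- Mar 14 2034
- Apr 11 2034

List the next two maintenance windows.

May 9 2034, Jun 13 2034

These are Tuesdays at 28- or 35-day spacing (35, 28, 35, 28, 28).
The pattern: 2nd Tuesday of the month.
2nd Tuesday of May 2034: May 9 2034.
2nd Tuesday of June 2034: Jun 13 2034.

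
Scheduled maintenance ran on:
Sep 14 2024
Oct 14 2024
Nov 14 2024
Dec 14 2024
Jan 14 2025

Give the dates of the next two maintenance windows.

Feb 14 2025, Mar 14 2025

Gaps: 30, 31, 30, 31 days — not constant. Every event is on the 14th of the month.
Pattern: the 14th of each month.
Next: February 2025 → Feb 14 2025.
March 2025: Mar 14 2025.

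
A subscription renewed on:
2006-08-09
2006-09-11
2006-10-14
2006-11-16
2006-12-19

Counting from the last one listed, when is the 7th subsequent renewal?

2007-08-07

Every event comes 33 days after the last (33, 33, 33, 33).
2006-12-19 + 33 days = 2007-01-21.
2007-01-21 + 33 days = 2007-02-23.
2007-02-23 + 33 days = 2007-03-28.
2007-03-28 + 33 days = 2007-04-30.
2007-04-30 + 33 days = 2007-06-02.
2007-06-02 + 33 days = 2007-07-05.
2007-07-05 + 33 days = 2007-08-07.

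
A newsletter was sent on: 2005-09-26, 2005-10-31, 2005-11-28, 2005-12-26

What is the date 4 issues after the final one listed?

2006-04-24

Every date is a Monday; gaps 35, 28, 28 days.
Each is the last Monday of its month (at least one falls on the 29th or later, ruling out '4th Monday').
Last Monday of January 2006: 2006-01-30.
February 2006 ends with Monday 2006-02-27.
Last Monday of March 2006: 2006-03-27.
April 2006 ends with Monday 2006-04-24.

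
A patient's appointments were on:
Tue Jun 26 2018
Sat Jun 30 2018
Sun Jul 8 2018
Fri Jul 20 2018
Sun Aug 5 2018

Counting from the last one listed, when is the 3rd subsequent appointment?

Gaps: 4, 8, 12, 16 days — each gap is 4 larger than the previous one.
Next gap: 20 days. Sun Aug 5 2018 + 20 days = Sat Aug 25 2018.
Next gap: 24 days. Sat Aug 25 2018 + 24 days = Tue Sep 18 2018.
Next gap: 28 days. Tue Sep 18 2018 + 28 days = Tue Oct 16 2018.

Tue Oct 16 2018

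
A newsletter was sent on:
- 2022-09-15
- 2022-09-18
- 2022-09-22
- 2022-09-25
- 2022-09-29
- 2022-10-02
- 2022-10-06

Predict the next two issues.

Every event lands on a Thursday or Sunday (gaps cycle 3, 4, 3, 4, 3, 4).
So the schedule is: every Thursday and Sunday.
The following Sunday is 2022-10-09.
Next Thursday: 2022-10-13.

2022-10-09, 2022-10-13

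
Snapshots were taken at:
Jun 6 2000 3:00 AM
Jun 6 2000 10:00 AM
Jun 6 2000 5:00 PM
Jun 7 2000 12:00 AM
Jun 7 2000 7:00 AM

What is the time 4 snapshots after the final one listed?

The interval is a steady 7 hours (7, 7, 7, 7).
Jun 7 2000 7:00 AM + 7 h = Jun 7 2000 2:00 PM.
Jun 7 2000 2:00 PM + 7 h = Jun 7 2000 9:00 PM.
Jun 7 2000 9:00 PM + 7 h = Jun 8 2000 4:00 AM.
Jun 8 2000 4:00 AM + 7 h = Jun 8 2000 11:00 AM.

Jun 8 2000 11:00 AM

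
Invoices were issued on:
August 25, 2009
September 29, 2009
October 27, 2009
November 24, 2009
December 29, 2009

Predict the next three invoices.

January 26, 2010; February 23, 2010; March 30, 2010

These are Tuesdays with 35, 28, 28, 35-day gaps.
Each is the final Tuesday of its month — September 29, 2009 is past the 28th, so '4th Tuesday' doesn't fit.
January 2010 ends with Tuesday January 26, 2010.
February 2010 ends with Tuesday February 23, 2010.
March 2010 ends with Tuesday March 30, 2010.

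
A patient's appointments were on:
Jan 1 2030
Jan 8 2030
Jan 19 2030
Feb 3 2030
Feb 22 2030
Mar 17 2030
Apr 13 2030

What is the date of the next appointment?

The spacing grows by 4 each time: 7, 11, 15, 19, 23, 27 days.
Next gap: 31 days. Apr 13 2030 + 31 days = May 14 2030.

May 14 2030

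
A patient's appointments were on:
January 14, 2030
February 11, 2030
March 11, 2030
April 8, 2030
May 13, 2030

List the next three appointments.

These are Mondays at 28- or 35-day spacing (28, 28, 28, 35).
The pattern: 2nd Monday of the month.
2nd Monday of June 2030: June 10, 2030.
2nd Monday of July 2030: July 8, 2030.
2nd Monday of August 2030: August 12, 2030.

June 10, 2030; July 8, 2030; August 12, 2030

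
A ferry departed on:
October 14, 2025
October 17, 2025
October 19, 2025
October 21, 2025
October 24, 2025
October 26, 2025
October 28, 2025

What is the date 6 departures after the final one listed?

Every event lands on a Tuesday or Friday or Sunday (gaps cycle 3, 2, 2, 3, 2, 2).
So the schedule is: every Tuesday, Friday and Sunday.
Next Friday: October 31, 2025.
The following Sunday is November 2, 2025.
Next Tuesday: November 4, 2025.
Next Friday: November 7, 2025.
The following Sunday is November 9, 2025.
Next Tuesday: November 11, 2025.

November 11, 2025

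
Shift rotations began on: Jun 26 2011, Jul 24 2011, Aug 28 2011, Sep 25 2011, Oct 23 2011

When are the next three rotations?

Nov 27 2011, Dec 25 2011, Jan 22 2012

All dates are Sundays, 28, 35, 28, 28 days apart.
Specifically, the 4th Sunday of each month.
November 2011 — 4th Sunday is Nov 27 2011.
4th Sunday of December 2011: Dec 25 2011.
January 2012 — 4th Sunday is Jan 22 2012.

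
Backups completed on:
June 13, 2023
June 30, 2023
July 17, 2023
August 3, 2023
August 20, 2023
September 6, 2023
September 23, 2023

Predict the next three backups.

October 10, 2023; October 27, 2023; November 13, 2023

Gaps between consecutive events: 17, 17, 17, 17, 17, 17 days — a constant 17-day interval.
September 23, 2023 + 17 days = October 10, 2023.
October 10, 2023 + 17 days = October 27, 2023.
October 27, 2023 + 17 days = November 13, 2023.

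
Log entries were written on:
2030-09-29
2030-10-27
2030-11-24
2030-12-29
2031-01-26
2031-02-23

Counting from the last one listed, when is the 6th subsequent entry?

2031-08-31

These are Sundays with 28, 28, 35, 28, 28-day gaps.
Each is the final Sunday of its month — 2030-09-29 is past the 28th, so '4th Sunday' doesn't fit.
Last Sunday of March 2031: 2031-03-30.
April 2031 ends with Sunday 2031-04-27.
Last Sunday of May 2031: 2031-05-25.
Last Sunday of June 2031: 2031-06-29.
July 2031 ends with Sunday 2031-07-27.
Last Sunday of August 2031: 2031-08-31.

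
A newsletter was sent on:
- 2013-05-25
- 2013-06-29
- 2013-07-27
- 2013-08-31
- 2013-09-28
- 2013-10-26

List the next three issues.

These are Saturdays with 35, 28, 35, 28, 28-day gaps.
Each is the final Saturday of its month — 2013-06-29 is past the 28th, so '4th Saturday' doesn't fit.
November 2013 ends with Saturday 2013-11-30.
December 2013 ends with Saturday 2013-12-28.
Last Saturday of January 2014: 2014-01-25.

2013-11-30, 2013-12-28, 2014-01-25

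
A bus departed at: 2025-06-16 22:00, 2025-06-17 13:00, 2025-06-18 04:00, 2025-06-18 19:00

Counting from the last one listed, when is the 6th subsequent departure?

The interval is a steady 15 hours (15, 15, 15).
2025-06-18 19:00 + 15 h = 2025-06-19 10:00.
2025-06-19 10:00 + 15 h = 2025-06-20 01:00.
2025-06-20 01:00 + 15 h = 2025-06-20 16:00.
2025-06-20 16:00 + 15 h = 2025-06-21 07:00.
2025-06-21 07:00 + 15 h = 2025-06-21 22:00.
2025-06-21 22:00 + 15 h = 2025-06-22 13:00.

2025-06-22 13:00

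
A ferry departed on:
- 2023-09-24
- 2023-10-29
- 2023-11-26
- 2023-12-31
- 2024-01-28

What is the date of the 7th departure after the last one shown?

2024-08-25

Every date is a Sunday; gaps 35, 28, 35, 28 days.
Each is the last Sunday of its month (at least one falls on the 29th or later, ruling out '4th Sunday').
Last Sunday of February 2024: 2024-02-25.
Last Sunday of March 2024: 2024-03-31.
Last Sunday of April 2024: 2024-04-28.
Last Sunday of May 2024: 2024-05-26.
June 2024 ends with Sunday 2024-06-30.
July 2024 ends with Sunday 2024-07-28.
August 2024 ends with Sunday 2024-08-25.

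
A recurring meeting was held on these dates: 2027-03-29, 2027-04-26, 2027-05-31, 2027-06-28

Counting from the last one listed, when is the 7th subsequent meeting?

2028-01-31

All Mondays; the gaps (28, 35, 28) vary with month length.
This is the last Monday of each month.
Last Monday of July 2027: 2027-07-26.
Last Monday of August 2027: 2027-08-30.
September 2027 ends with Monday 2027-09-27.
Last Monday of October 2027: 2027-10-25.
November 2027 ends with Monday 2027-11-29.
December 2027 ends with Monday 2027-12-27.
January 2028 ends with Monday 2028-01-31.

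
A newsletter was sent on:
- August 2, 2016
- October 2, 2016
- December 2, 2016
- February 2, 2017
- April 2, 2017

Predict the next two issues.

June 2, 2017; August 2, 2017

The day-of-month is always 2 (61, 61, 62, 59 days between events).
So this recurs on the 2nd of every 2 months.
Next: June 2017 → June 2, 2017.
Next: August 2017 → August 2, 2017.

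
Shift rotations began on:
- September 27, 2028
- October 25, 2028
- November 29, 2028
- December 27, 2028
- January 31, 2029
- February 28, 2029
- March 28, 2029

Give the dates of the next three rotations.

April 25, 2029; May 30, 2029; June 27, 2029

All Wednesdays; the gaps (28, 35, 28, 35, 28, 28) vary with month length.
This is the last Wednesday of each month.
Last Wednesday of April 2029: April 25, 2029.
Last Wednesday of May 2029: May 30, 2029.
June 2029 ends with Wednesday June 27, 2029.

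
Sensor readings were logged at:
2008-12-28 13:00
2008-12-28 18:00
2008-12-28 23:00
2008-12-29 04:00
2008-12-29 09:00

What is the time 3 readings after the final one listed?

2008-12-30 00:00

Spacing: 5, 5, 5, 5 h — constant 5 h.
2008-12-29 09:00 + 5 h = 2008-12-29 14:00.
2008-12-29 14:00 + 5 h = 2008-12-29 19:00.
2008-12-29 19:00 + 5 h = 2008-12-30 00:00.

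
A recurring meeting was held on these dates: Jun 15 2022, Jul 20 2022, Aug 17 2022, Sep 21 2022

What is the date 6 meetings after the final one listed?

Mar 15 2023

Gaps: 35, 28, 35 days — a mix of 28 and 35. Every date is a Wednesday.
Each is the 3rd Wednesday of its month.
3rd Wednesday of October 2022: Oct 19 2022.
3rd Wednesday of November 2022: Nov 16 2022.
December 2022 — 3rd Wednesday is Dec 21 2022.
January 2023 — 3rd Wednesday is Jan 18 2023.
February 2023 — 3rd Wednesday is Feb 15 2023.
March 2023 — 3rd Wednesday is Mar 15 2023.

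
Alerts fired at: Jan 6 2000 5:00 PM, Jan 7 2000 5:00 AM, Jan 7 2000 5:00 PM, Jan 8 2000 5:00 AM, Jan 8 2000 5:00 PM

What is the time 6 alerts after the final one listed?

Jan 11 2000 5:00 PM

Spacing: 12, 12, 12, 12 h — constant 12 h.
Jan 8 2000 5:00 PM + 12 h = Jan 9 2000 5:00 AM.
Jan 9 2000 5:00 AM + 12 h = Jan 9 2000 5:00 PM.
Jan 9 2000 5:00 PM + 12 h = Jan 10 2000 5:00 AM.
Jan 10 2000 5:00 AM + 12 h = Jan 10 2000 5:00 PM.
Jan 10 2000 5:00 PM + 12 h = Jan 11 2000 5:00 AM.
Jan 11 2000 5:00 AM + 12 h = Jan 11 2000 5:00 PM.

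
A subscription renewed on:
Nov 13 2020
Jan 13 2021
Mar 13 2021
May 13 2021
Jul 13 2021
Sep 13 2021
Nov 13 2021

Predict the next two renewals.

The day-of-month is always 13 (61, 59, 61, 61, 62, 61 days between events).
So this recurs on the 13th of every 2 months.
January 2022: Jan 13 2022.
March 2022: Mar 13 2022.

Jan 13 2022, Mar 13 2022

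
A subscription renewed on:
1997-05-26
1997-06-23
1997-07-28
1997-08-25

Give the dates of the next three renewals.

All dates are Mondays, 28, 35, 28 days apart.
Specifically, the 4th Monday of each month.
September 1997 — 4th Monday is 1997-09-22.
4th Monday of October 1997: 1997-10-27.
4th Monday of November 1997: 1997-11-24.

1997-09-22, 1997-10-27, 1997-11-24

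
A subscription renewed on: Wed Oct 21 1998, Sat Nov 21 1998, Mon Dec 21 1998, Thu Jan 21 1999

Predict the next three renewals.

Sun Feb 21 1999, Sun Mar 21 1999, Wed Apr 21 1999

Gaps: 31, 30, 31 days — not constant. Every event is on the 21st of the month.
Pattern: the 21st of each month.
Next: February 1999 → Sun Feb 21 1999.
Next: March 1999 → Sun Mar 21 1999.
Next: April 1999 → Wed Apr 21 1999.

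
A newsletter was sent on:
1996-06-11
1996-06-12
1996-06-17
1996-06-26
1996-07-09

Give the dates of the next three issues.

Intervals are 1, 5, 9, 13 days — an arithmetic progression with common difference 4.
Next gap: 17 days. 1996-07-09 + 17 days = 1996-07-26.
Next gap: 21 days. 1996-07-26 + 21 days = 1996-08-16.
Next gap: 25 days. 1996-08-16 + 25 days = 1996-09-10.

1996-07-26, 1996-08-16, 1996-09-10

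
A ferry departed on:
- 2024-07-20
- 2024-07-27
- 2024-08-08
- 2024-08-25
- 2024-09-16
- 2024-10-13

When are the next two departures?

2024-11-14, 2024-12-21

The spacing grows by 5 each time: 7, 12, 17, 22, 27 days.
Next gap: 32 days. 2024-10-13 + 32 days = 2024-11-14.
Next gap: 37 days. 2024-11-14 + 37 days = 2024-12-21.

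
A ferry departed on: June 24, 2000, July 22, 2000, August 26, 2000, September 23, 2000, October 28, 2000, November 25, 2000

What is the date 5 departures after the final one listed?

All dates are Saturdays, 28, 35, 28, 35, 28 days apart.
Specifically, the 4th Saturday of each month.
December 2000 — 4th Saturday is December 23, 2000.
January 2001 — 4th Saturday is January 27, 2001.
4th Saturday of February 2001: February 24, 2001.
March 2001 — 4th Saturday is March 24, 2001.
April 2001 — 4th Saturday is April 28, 2001.

April 28, 2001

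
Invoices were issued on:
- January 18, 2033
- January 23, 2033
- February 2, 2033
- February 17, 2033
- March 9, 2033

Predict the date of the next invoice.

April 3, 2033

Intervals are 5, 10, 15, 20 days — an arithmetic progression with common difference 5.
Next gap: 25 days. March 9, 2033 + 25 days = April 3, 2033.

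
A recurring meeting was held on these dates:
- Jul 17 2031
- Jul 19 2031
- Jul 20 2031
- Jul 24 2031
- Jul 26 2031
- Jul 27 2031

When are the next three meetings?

Jul 31 2031, Aug 2 2031, Aug 3 2031

Gaps: 2, 1, 4, 2, 1 days — not constant, but cyclic with period 3.
The events fall on every Thursday, Saturday and Sunday.
Next Thursday: Jul 31 2031.
Next Saturday: Aug 2 2031.
The following Sunday is Aug 3 2031.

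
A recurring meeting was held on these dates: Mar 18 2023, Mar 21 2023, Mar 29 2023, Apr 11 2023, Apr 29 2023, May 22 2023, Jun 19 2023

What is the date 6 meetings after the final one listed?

Mar 18 2024

The spacing grows by 5 each time: 3, 8, 13, 18, 23, 28 days.
Next gap: 33 days. Jun 19 2023 + 33 days = Jul 22 2023.
Next gap: 38 days. Jul 22 2023 + 38 days = Aug 29 2023.
Next gap: 43 days. Aug 29 2023 + 43 days = Oct 11 2023.
Next gap: 48 days. Oct 11 2023 + 48 days = Nov 28 2023.
Next gap: 53 days. Nov 28 2023 + 53 days = Jan 20 2024.
Next gap: 58 days. Jan 20 2024 + 58 days = Mar 18 2024.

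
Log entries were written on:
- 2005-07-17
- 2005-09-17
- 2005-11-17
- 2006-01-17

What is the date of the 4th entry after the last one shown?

2006-09-17

The day-of-month is always 17 (62, 61, 61 days between events).
So this recurs on the 17th of every 2 months.
March 2006: 2006-03-17.
Next: May 2006 → 2006-05-17.
July 2006: 2006-07-17.
September 2006: 2006-09-17.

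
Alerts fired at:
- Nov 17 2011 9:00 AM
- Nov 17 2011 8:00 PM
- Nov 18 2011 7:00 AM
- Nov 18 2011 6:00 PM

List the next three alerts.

The interval is a steady 11 hours (11, 11, 11).
Nov 18 2011 6:00 PM + 11 h = Nov 19 2011 5:00 AM.
Nov 19 2011 5:00 AM + 11 h = Nov 19 2011 4:00 PM.
Nov 19 2011 4:00 PM + 11 h = Nov 20 2011 3:00 AM.

Nov 19 2011 5:00 AM, Nov 19 2011 4:00 PM, Nov 20 2011 3:00 AM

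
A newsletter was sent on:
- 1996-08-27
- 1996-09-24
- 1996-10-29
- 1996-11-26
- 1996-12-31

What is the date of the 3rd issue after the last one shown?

Every date is a Tuesday; gaps 28, 35, 28, 35 days.
Each is the last Tuesday of its month (at least one falls on the 29th or later, ruling out '4th Tuesday').
January 1997 ends with Tuesday 1997-01-28.
Last Tuesday of February 1997: 1997-02-25.
March 1997 ends with Tuesday 1997-03-25.

1997-03-25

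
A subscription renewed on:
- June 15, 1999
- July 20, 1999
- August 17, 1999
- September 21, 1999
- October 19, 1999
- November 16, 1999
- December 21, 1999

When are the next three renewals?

Gaps: 35, 28, 35, 28, 28, 35 days — a mix of 28 and 35. Every date is a Tuesday.
Each is the 3rd Tuesday of its month.
January 2000 — 3rd Tuesday is January 18, 2000.
February 2000 — 3rd Tuesday is February 15, 2000.
March 2000 — 3rd Tuesday is March 21, 2000.

January 18, 2000; February 15, 2000; March 21, 2000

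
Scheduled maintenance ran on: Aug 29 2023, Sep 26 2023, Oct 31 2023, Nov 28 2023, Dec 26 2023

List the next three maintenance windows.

Jan 30 2024, Feb 27 2024, Mar 26 2024

Every date is a Tuesday; gaps 28, 35, 28, 28 days.
Each is the last Tuesday of its month (at least one falls on the 29th or later, ruling out '4th Tuesday').
January 2024 ends with Tuesday Jan 30 2024.
Last Tuesday of February 2024: Feb 27 2024.
March 2024 ends with Tuesday Mar 26 2024.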